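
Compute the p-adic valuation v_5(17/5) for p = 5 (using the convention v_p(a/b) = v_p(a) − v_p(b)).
v_5(17/5) = -1

Factor powers of 5 from the numerator and denominator of the reduced fraction: 17 = 5^0 · 17 and 5 = 5^1 · 1. Apply v_p(a/b) = v_p(a) − v_p(b): v_5(17/5) = 0 − 1 = -1.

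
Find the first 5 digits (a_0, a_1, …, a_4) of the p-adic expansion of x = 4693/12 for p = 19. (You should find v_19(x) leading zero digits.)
(a_0, …, a_4) = (0, 0, 9, 17, 7)

v_19(4693/12) = 2, so a_0 = ... = a_1 = 0. Factor out: x = 19^2 · u with u = 13/12 a unit in ℤ_19. Expand u iteratively via a_{v+i} = u_i mod 19, u_{i+1} = (u_i − a_{v+i})/19:
  u_0 = 13/12;  a_2 = 9;  u_1 = (u_0 − 9)/19 = -5/12
  u_1 = -5/12;  a_3 = 17;  u_2 = (u_1 − 17)/19 = -11/12
  u_2 = -11/12;  a_4 = 7;  u_3 = (u_2 − 7)/19 = -5/12
Digits: (0, 0, 9, 17, 7).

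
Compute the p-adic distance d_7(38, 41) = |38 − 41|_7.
d_7(38, 41) = 1

Step 1 — x − y = 38 − 41 = -3. Step 2 — v_7(-3) = 0 (factor: -3 = −(7^0 · 3); the sign does not affect v_p). Step 3 — |x − y|_7 = 7^{0} = 1.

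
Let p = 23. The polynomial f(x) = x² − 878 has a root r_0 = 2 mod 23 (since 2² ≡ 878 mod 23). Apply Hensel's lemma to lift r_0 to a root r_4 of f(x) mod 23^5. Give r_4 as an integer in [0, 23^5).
r_4 = 5870269 (mod 6436343)

Hensel's recurrence: r_{i+1} = r_i − f(r_i)·(f′(r_i))^{-1} mod 23^{i+2}, with f′(x) = 2x. Iterate:
  r_0 = 2 (mod 23)
  r_1 = 485 (mod 529)
  r_2 = 5775 (mod 12167)
  r_3 = 273449 (mod 279841)
  r_4 = 5870269 (mod 6436343)
Final: r_4 = 5870269, and one checks f(r_4) ≡ 0 mod 23^5.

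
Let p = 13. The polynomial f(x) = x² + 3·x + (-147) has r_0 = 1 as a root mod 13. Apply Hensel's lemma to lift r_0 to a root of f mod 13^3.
r_2 = 1483 (mod 2197)

Hensel: r_{i+1} = r_i − f(r_i)·(f′(r_i))^{-1} mod 13^{i+2}, f′(x) = 2x + 3. Iterate:
  r_0 = 1 (mod 13)
  r_1 = 131 (mod 169)
  r_2 = 1483 (mod 2197)
Final: r = 1483 satisfies f(r) ≡ 0 mod 13^3.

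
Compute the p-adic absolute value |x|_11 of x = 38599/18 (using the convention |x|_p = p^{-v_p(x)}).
|38599/18|_11 = 1/1331

Step 1 — compute v_11(x) by factoring powers of 11 out of the numerator and denominator: v_11(38599/18) = 3. Step 2 — apply |x|_p = p^{-v_p(x)} = 11^{-3} = 1/1331.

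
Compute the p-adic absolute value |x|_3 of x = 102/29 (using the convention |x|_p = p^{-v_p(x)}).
|102/29|_3 = 1/3

Step 1 — compute v_3(x) by factoring powers of 3 out of the numerator and denominator: v_3(102/29) = 1. Step 2 — apply |x|_p = p^{-v_p(x)} = 3^{-1} = 1/3.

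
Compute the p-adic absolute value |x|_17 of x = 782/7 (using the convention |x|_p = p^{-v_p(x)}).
|782/7|_17 = 1/17

Step 1 — compute v_17(x) by factoring powers of 17 out of the numerator and denominator: v_17(782/7) = 1. Step 2 — apply |x|_p = p^{-v_p(x)} = 17^{-1} = 1/17.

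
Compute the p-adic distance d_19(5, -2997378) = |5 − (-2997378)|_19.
d_19(5, -2997378) = 1/130321

Step 1 — x − y = 5 − (-2997378) = 2997383. Step 2 — v_19(2997383) = 4 (factor: 2997383 = (19^4 · 23); the sign does not affect v_p). Step 3 — |x − y|_19 = 19^{-4} = 1/130321.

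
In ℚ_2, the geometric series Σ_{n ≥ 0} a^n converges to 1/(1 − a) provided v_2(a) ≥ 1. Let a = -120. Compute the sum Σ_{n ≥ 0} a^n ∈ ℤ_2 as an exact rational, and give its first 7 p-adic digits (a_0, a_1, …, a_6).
Σ a^n = 1/(1 − a) = 1/121;  first 7 digits = (1, 0, 0, 1, 0, 0, 1)

v_2(a) = 3 ≥ 1, so the series converges in ℤ_2 to 1/(1 − a) = 1/(1 − (-120)) = 1/121. Expand this rational in ℤ_2: compute digits iteratively via d_i = x_i mod 2, x_{i+1} = (x_i − d_i)/2. The first 7 digits are (1, 0, 0, 1, 0, 0, 1).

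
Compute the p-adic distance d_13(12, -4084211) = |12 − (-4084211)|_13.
d_13(12, -4084211) = 1/371293

Step 1 — x − y = 12 − (-4084211) = 4084223. Step 2 — v_13(4084223) = 5 (factor: 4084223 = (13^5 · 11); the sign does not affect v_p). Step 3 — |x − y|_13 = 13^{-5} = 1/371293.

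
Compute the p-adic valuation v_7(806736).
v_7(806736) = 5

v_7(n) is the largest exponent k such that 7^k divides n. Factor out: 806736 = 7^5 · 48. (Sign doesn't affect v_p.) So v_7(806736) = 5.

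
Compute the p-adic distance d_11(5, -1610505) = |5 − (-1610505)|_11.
d_11(5, -1610505) = 1/161051

Step 1 — x − y = 5 − (-1610505) = 1610510. Step 2 — v_11(1610510) = 5 (factor: 1610510 = (11^5 · 10); the sign does not affect v_p). Step 3 — |x − y|_11 = 11^{-5} = 1/161051.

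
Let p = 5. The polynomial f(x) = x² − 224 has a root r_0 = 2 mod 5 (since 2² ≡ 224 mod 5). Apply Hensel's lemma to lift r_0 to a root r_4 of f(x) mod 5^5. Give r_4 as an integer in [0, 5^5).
r_4 = 957 (mod 3125)

Hensel's recurrence: r_{i+1} = r_i − f(r_i)·(f′(r_i))^{-1} mod 5^{i+2}, with f′(x) = 2x. Iterate:
  r_0 = 2 (mod 5)
  r_1 = 7 (mod 25)
  r_2 = 82 (mod 125)
  r_3 = 332 (mod 625)
  r_4 = 957 (mod 3125)
Final: r_4 = 957, and one checks f(r_4) ≡ 0 mod 5^5.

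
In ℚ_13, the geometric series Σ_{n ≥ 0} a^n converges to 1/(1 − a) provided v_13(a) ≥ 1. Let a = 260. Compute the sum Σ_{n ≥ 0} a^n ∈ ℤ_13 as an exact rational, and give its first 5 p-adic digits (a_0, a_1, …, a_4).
Σ a^n = 1/(1 − a) = -1/259;  first 5 digits = (1, 7, 11, 9, 2)

v_13(a) = 1 ≥ 1, so the series converges in ℤ_13 to 1/(1 − a) = 1/(1 − 260) = -1/259. Expand this rational in ℤ_13: compute digits iteratively via d_i = x_i mod 13, x_{i+1} = (x_i − d_i)/13. The first 5 digits are (1, 7, 11, 9, 2).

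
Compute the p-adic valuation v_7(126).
v_7(126) = 1

v_7(n) is the largest exponent k such that 7^k divides n. Factor out: 126 = 7^1 · 18. (Sign doesn't affect v_p.) So v_7(126) = 1.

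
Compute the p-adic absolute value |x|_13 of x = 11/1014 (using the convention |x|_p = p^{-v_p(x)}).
|11/1014|_13 = 169

Step 1 — compute v_13(x) by factoring powers of 13 out of the numerator and denominator: v_13(11/1014) = -2. Step 2 — apply |x|_p = p^{-v_p(x)} = 13^{2} = 169.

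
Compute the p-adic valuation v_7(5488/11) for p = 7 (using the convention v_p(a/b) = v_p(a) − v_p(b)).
v_7(5488/11) = 3

Factor powers of 7 from the numerator and denominator of the reduced fraction: 5488 = 7^3 · 16 and 11 = 7^0 · 11. Apply v_p(a/b) = v_p(a) − v_p(b): v_7(5488/11) = 3 − 0 = 3.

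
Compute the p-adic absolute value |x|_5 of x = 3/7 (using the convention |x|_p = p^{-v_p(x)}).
|3/7|_5 = 1

Step 1 — compute v_5(x) by factoring powers of 5 out of the numerator and denominator: v_5(3/7) = 0. Step 2 — apply |x|_p = p^{-v_p(x)} = 5^{0} = 1.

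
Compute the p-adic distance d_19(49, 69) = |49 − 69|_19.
d_19(49, 69) = 1

Step 1 — x − y = 49 − 69 = -20. Step 2 — v_19(-20) = 0 (factor: -20 = −(19^0 · 20); the sign does not affect v_p). Step 3 — |x − y|_19 = 19^{0} = 1.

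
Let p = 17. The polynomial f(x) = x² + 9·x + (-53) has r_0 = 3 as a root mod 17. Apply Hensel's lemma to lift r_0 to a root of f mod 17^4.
r_3 = 52159 (mod 83521)

Hensel: r_{i+1} = r_i − f(r_i)·(f′(r_i))^{-1} mod 17^{i+2}, f′(x) = 2x + 9. Iterate:
  r_0 = 3 (mod 17)
  r_1 = 139 (mod 289)
  r_2 = 3029 (mod 4913)
  r_3 = 52159 (mod 83521)
Final: r = 52159 satisfies f(r) ≡ 0 mod 17^4.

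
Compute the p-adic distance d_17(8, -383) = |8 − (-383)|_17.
d_17(8, -383) = 1/17

Step 1 — x − y = 8 − (-383) = 391. Step 2 — v_17(391) = 1 (factor: 391 = (17^1 · 23); the sign does not affect v_p). Step 3 — |x − y|_17 = 17^{-1} = 1/17.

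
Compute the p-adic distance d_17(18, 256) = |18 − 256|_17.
d_17(18, 256) = 1/17

Step 1 — x − y = 18 − 256 = -238. Step 2 — v_17(-238) = 1 (factor: -238 = −(17^1 · 14); the sign does not affect v_p). Step 3 — |x − y|_17 = 17^{-1} = 1/17.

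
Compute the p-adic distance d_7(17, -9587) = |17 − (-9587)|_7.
d_7(17, -9587) = 1/2401

Step 1 — x − y = 17 − (-9587) = 9604. Step 2 — v_7(9604) = 4 (factor: 9604 = (7^4 · 4); the sign does not affect v_p). Step 3 — |x − y|_7 = 7^{-4} = 1/2401.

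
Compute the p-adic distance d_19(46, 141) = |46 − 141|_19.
d_19(46, 141) = 1/19

Step 1 — x − y = 46 − 141 = -95. Step 2 — v_19(-95) = 1 (factor: -95 = −(19^1 · 5); the sign does not affect v_p). Step 3 — |x − y|_19 = 19^{-1} = 1/19.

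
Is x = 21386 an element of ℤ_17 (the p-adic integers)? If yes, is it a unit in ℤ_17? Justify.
x ∈ ℤ_17 but not a unit; v_17(x) = 2 > 0

ℤ_17 = {x ∈ ℚ_17 : v_17(x) ≥ 0} and ℤ_17^× = {x ∈ ℤ_17 : v_17(x) = 0}. Here v_17(21386) = v_17(num) − v_17(den) = 2; compare against these criteria.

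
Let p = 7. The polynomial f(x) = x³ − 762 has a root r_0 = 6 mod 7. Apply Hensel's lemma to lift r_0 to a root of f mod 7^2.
r_1 = 41 (mod 49)

Hensel: r_{i+1} = r_i − f(r_i)/f′(r_i) mod 7^{i+2}, where f′(x) = 3x². Iterate:
  r_0 = 6 (mod 7)
  r_1 = 41 (mod 49)
Final: r = 41 with f(r) ≡ 0 mod 7^2.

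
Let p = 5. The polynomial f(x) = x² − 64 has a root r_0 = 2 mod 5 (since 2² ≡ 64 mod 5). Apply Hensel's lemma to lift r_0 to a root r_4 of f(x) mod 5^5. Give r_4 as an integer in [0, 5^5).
r_4 = 3117 (mod 3125)

Hensel's recurrence: r_{i+1} = r_i − f(r_i)·(f′(r_i))^{-1} mod 5^{i+2}, with f′(x) = 2x. Iterate:
  r_0 = 2 (mod 5)
  r_1 = 17 (mod 25)
  r_2 = 117 (mod 125)
  r_3 = 617 (mod 625)
  r_4 = 3117 (mod 3125)
Final: r_4 = 3117, and one checks f(r_4) ≡ 0 mod 5^5.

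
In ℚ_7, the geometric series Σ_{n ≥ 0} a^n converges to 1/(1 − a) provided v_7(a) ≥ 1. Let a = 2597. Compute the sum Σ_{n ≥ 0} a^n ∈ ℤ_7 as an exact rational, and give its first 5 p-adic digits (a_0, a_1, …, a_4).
Σ a^n = 1/(1 − a) = -1/2596;  first 5 digits = (1, 0, 4, 0, 3)

v_7(a) = 2 ≥ 1, so the series converges in ℤ_7 to 1/(1 − a) = 1/(1 − 2597) = -1/2596. Expand this rational in ℤ_7: compute digits iteratively via d_i = x_i mod 7, x_{i+1} = (x_i − d_i)/7. The first 5 digits are (1, 0, 4, 0, 3).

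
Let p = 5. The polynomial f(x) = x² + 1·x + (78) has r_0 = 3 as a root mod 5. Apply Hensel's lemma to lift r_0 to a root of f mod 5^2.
r_1 = 8 (mod 25)

Hensel: r_{i+1} = r_i − f(r_i)·(f′(r_i))^{-1} mod 5^{i+2}, f′(x) = 2x + 1. Iterate:
  r_0 = 3 (mod 5)
  r_1 = 8 (mod 25)
Final: r = 8 satisfies f(r) ≡ 0 mod 5^2.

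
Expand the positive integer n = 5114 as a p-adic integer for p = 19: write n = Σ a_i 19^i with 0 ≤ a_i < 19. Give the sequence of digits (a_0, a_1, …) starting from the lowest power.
(a_0, a_1, …) = (3, 3, 14)

Repeated division by 19 gives the digits low-to-high: 5114 = 3 + 3·19^1 + 14·19^2. Digit sequence: (3, 3, 14).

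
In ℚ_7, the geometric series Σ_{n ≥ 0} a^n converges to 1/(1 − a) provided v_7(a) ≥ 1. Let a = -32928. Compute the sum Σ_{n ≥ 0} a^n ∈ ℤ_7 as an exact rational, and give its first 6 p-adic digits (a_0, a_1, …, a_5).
Σ a^n = 1/(1 − a) = 1/32929;  first 6 digits = (1, 0, 0, 2, 0, 5)

v_7(a) = 3 ≥ 1, so the series converges in ℤ_7 to 1/(1 − a) = 1/(1 − (-32928)) = 1/32929. Expand this rational in ℤ_7: compute digits iteratively via d_i = x_i mod 7, x_{i+1} = (x_i − d_i)/7. The first 6 digits are (1, 0, 0, 2, 0, 5).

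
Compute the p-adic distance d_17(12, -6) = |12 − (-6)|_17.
d_17(12, -6) = 1

Step 1 — x − y = 12 − (-6) = 18. Step 2 — v_17(18) = 0 (factor: 18 = (17^0 · 18); the sign does not affect v_p). Step 3 — |x − y|_17 = 17^{0} = 1.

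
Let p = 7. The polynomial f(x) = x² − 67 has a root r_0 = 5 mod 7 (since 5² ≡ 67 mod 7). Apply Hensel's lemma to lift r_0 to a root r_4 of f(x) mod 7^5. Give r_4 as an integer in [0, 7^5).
r_4 = 5066 (mod 16807)

Hensel's recurrence: r_{i+1} = r_i − f(r_i)·(f′(r_i))^{-1} mod 7^{i+2}, with f′(x) = 2x. Iterate:
  r_0 = 5 (mod 7)
  r_1 = 19 (mod 49)
  r_2 = 264 (mod 343)
  r_3 = 264 (mod 2401)
  r_4 = 5066 (mod 16807)
Final: r_4 = 5066, and one checks f(r_4) ≡ 0 mod 7^5.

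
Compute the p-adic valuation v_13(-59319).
v_13(-59319) = 3

v_13(n) is the largest exponent k such that 13^k divides n. Factor out: -59319 = -13^3 · 27. (Sign doesn't affect v_p.) So v_13(-59319) = 3.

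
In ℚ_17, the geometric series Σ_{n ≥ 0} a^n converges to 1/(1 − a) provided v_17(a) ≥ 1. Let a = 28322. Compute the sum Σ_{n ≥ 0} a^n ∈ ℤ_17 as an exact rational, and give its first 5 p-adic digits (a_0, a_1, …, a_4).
Σ a^n = 1/(1 − a) = -1/28321;  first 5 digits = (1, 0, 13, 5, 16)

v_17(a) = 2 ≥ 1, so the series converges in ℤ_17 to 1/(1 − a) = 1/(1 − 28322) = -1/28321. Expand this rational in ℤ_17: compute digits iteratively via d_i = x_i mod 17, x_{i+1} = (x_i − d_i)/17. The first 5 digits are (1, 0, 13, 5, 16).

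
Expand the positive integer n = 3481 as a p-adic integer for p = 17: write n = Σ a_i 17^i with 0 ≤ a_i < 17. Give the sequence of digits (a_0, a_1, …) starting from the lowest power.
(a_0, a_1, …) = (13, 0, 12)

Repeated division by 17 gives the digits low-to-high: 3481 = 13 + 12·17^2. Digit sequence: (13, 0, 12).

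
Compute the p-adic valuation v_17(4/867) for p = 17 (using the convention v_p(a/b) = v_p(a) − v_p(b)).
v_17(4/867) = -2

Factor powers of 17 from the numerator and denominator of the reduced fraction: 4 = 17^0 · 4 and 867 = 17^2 · 3. Apply v_p(a/b) = v_p(a) − v_p(b): v_17(4/867) = 0 − 2 = -2.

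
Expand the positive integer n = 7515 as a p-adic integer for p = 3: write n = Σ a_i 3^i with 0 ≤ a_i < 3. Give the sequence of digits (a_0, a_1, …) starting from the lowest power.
(a_0, a_1, …) = (0, 0, 1, 2, 2, 0, 1, 0, 1)

Repeated division by 3 gives the digits low-to-high: 7515 = 1·3^2 + 2·3^3 + 2·3^4 + 1·3^6 + 1·3^8. Digit sequence: (0, 0, 1, 2, 2, 0, 1, 0, 1).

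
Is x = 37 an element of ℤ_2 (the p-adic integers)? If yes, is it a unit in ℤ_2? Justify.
x ∈ ℤ_2^× (unit); v_2(x) = 0

ℤ_2 = {x ∈ ℚ_2 : v_2(x) ≥ 0} and ℤ_2^× = {x ∈ ℤ_2 : v_2(x) = 0}. Here v_2(37) = v_2(num) − v_2(den) = 0; compare against these criteria.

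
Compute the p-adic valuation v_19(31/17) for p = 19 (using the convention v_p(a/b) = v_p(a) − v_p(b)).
v_19(31/17) = 0

Factor powers of 19 from the numerator and denominator of the reduced fraction: 31 = 19^0 · 31 and 17 = 19^0 · 17. Apply v_p(a/b) = v_p(a) − v_p(b): v_19(31/17) = 0 − 0 = 0.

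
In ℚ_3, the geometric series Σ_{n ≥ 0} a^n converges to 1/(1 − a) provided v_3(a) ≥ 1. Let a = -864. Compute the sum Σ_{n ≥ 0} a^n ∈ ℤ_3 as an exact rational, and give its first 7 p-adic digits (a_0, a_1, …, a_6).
Σ a^n = 1/(1 − a) = 1/865;  first 7 digits = (1, 0, 0, 1, 1, 2, 2)

v_3(a) = 3 ≥ 1, so the series converges in ℤ_3 to 1/(1 − a) = 1/(1 − (-864)) = 1/865. Expand this rational in ℤ_3: compute digits iteratively via d_i = x_i mod 3, x_{i+1} = (x_i − d_i)/3. The first 7 digits are (1, 0, 0, 1, 1, 2, 2).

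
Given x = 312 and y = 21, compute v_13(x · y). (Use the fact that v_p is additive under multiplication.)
v_13(6552) = 1

v_p(x) = 1 (factor: 312 = 13^1 · 24); v_p(y) = 0 (factor: 21 = 13^0 · 21). Additivity: v_p(xy) = v_p(x) + v_p(y) = 1 + 0 = 1. (Direct check: xy = 6552 = 13^1 · (504).)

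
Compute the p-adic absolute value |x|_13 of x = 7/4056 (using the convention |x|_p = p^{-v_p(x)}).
|7/4056|_13 = 169

Step 1 — compute v_13(x) by factoring powers of 13 out of the numerator and denominator: v_13(7/4056) = -2. Step 2 — apply |x|_p = p^{-v_p(x)} = 13^{2} = 169.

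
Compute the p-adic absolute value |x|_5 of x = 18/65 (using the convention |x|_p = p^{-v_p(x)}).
|18/65|_5 = 5

Step 1 — compute v_5(x) by factoring powers of 5 out of the numerator and denominator: v_5(18/65) = -1. Step 2 — apply |x|_p = p^{-v_p(x)} = 5^{1} = 5.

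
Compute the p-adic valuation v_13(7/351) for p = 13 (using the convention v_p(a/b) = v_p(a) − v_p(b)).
v_13(7/351) = -1

Factor powers of 13 from the numerator and denominator of the reduced fraction: 7 = 13^0 · 7 and 351 = 13^1 · 27. Apply v_p(a/b) = v_p(a) − v_p(b): v_13(7/351) = 0 − 1 = -1.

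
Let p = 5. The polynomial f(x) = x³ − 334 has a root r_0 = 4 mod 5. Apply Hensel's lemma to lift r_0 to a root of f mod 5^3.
r_2 = 94 (mod 125)

Hensel: r_{i+1} = r_i − f(r_i)/f′(r_i) mod 5^{i+2}, where f′(x) = 3x². Iterate:
  r_0 = 4 (mod 5)
  r_1 = 19 (mod 25)
  r_2 = 94 (mod 125)
Final: r = 94 with f(r) ≡ 0 mod 5^3.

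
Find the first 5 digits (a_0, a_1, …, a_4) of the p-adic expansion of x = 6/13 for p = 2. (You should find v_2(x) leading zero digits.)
(a_0, …, a_4) = (0, 1, 1, 1, 1)

v_2(6/13) = 1, so a_0 = ... = a_0 = 0. Factor out: x = 2^1 · u with u = 3/13 a unit in ℤ_2. Expand u iteratively via a_{v+i} = u_i mod 2, u_{i+1} = (u_i − a_{v+i})/2:
  u_0 = 3/13;  a_1 = 1;  u_1 = (u_0 − 1)/2 = -5/13
  u_1 = -5/13;  a_2 = 1;  u_2 = (u_1 − 1)/2 = -9/13
  u_2 = -9/13;  a_3 = 1;  u_3 = (u_2 − 1)/2 = -11/13
  u_3 = -11/13;  a_4 = 1;  u_4 = (u_3 − 1)/2 = -12/13
Digits: (0, 1, 1, 1, 1).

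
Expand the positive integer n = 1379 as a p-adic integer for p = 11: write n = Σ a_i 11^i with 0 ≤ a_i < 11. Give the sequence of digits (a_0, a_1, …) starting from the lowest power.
(a_0, a_1, …) = (4, 4, 0, 1)

Repeated division by 11 gives the digits low-to-high: 1379 = 4 + 4·11^1 + 1·11^3. Digit sequence: (4, 4, 0, 1).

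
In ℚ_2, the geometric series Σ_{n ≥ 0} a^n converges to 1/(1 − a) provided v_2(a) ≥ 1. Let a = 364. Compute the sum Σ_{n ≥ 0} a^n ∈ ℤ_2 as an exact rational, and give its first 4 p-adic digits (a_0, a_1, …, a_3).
Σ a^n = 1/(1 − a) = -1/363;  first 4 digits = (1, 0, 1, 1)

v_2(a) = 2 ≥ 1, so the series converges in ℤ_2 to 1/(1 − a) = 1/(1 − 364) = -1/363. Expand this rational in ℤ_2: compute digits iteratively via d_i = x_i mod 2, x_{i+1} = (x_i − d_i)/2. The first 4 digits are (1, 0, 1, 1).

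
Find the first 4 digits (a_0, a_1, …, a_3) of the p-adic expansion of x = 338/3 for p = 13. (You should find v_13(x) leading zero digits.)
(a_0, …, a_3) = (0, 0, 5, 4)

v_13(338/3) = 2, so a_0 = ... = a_1 = 0. Factor out: x = 13^2 · u with u = 2/3 a unit in ℤ_13. Expand u iteratively via a_{v+i} = u_i mod 13, u_{i+1} = (u_i − a_{v+i})/13:
  u_0 = 2/3;  a_2 = 5;  u_1 = (u_0 − 5)/13 = -1/3
  u_1 = -1/3;  a_3 = 4;  u_2 = (u_1 − 4)/13 = -1/3
Digits: (0, 0, 5, 4).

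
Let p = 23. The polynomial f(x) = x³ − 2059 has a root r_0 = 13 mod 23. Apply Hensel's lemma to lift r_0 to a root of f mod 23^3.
r_2 = 8339 (mod 12167)

Hensel: r_{i+1} = r_i − f(r_i)/f′(r_i) mod 23^{i+2}, where f′(x) = 3x². Iterate:
  r_0 = 13 (mod 23)
  r_1 = 404 (mod 529)
  r_2 = 8339 (mod 12167)
Final: r = 8339 with f(r) ≡ 0 mod 23^3.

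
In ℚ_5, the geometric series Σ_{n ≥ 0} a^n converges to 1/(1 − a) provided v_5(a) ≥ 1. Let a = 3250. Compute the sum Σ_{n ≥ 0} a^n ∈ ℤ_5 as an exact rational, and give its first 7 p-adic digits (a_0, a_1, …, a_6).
Σ a^n = 1/(1 − a) = -1/3249;  first 7 digits = (1, 0, 0, 1, 0, 1, 1)

v_5(a) = 3 ≥ 1, so the series converges in ℤ_5 to 1/(1 − a) = 1/(1 − 3250) = -1/3249. Expand this rational in ℤ_5: compute digits iteratively via d_i = x_i mod 5, x_{i+1} = (x_i − d_i)/5. The first 7 digits are (1, 0, 0, 1, 0, 1, 1).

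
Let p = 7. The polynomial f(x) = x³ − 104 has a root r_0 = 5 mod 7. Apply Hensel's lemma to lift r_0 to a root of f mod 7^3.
r_2 = 89 (mod 343)

Hensel: r_{i+1} = r_i − f(r_i)/f′(r_i) mod 7^{i+2}, where f′(x) = 3x². Iterate:
  r_0 = 5 (mod 7)
  r_1 = 40 (mod 49)
  r_2 = 89 (mod 343)
Final: r = 89 with f(r) ≡ 0 mod 7^3.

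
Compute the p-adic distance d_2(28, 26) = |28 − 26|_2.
d_2(28, 26) = 1/2

Step 1 — x − y = 28 − 26 = 2. Step 2 — v_2(2) = 1 (factor: 2 = (2^1 · 1); the sign does not affect v_p). Step 3 — |x − y|_2 = 2^{-1} = 1/2.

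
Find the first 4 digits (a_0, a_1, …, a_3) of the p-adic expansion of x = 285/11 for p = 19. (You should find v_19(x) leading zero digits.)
(a_0, …, a_3) = (0, 10, 3, 5)

v_19(285/11) = 1, so a_0 = ... = a_0 = 0. Factor out: x = 19^1 · u with u = 15/11 a unit in ℤ_19. Expand u iteratively via a_{v+i} = u_i mod 19, u_{i+1} = (u_i − a_{v+i})/19:
  u_0 = 15/11;  a_1 = 10;  u_1 = (u_0 − 10)/19 = -5/11
  u_1 = -5/11;  a_2 = 3;  u_2 = (u_1 − 3)/19 = -2/11
  u_2 = -2/11;  a_3 = 5;  u_3 = (u_2 − 5)/19 = -3/11
Digits: (0, 10, 3, 5).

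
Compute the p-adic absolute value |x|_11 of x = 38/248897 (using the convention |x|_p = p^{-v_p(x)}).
|38/248897|_11 = 14641

Step 1 — compute v_11(x) by factoring powers of 11 out of the numerator and denominator: v_11(38/248897) = -4. Step 2 — apply |x|_p = p^{-v_p(x)} = 11^{4} = 14641.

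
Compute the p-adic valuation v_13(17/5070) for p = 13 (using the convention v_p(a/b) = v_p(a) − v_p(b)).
v_13(17/5070) = -2

Factor powers of 13 from the numerator and denominator of the reduced fraction: 17 = 13^0 · 17 and 5070 = 13^2 · 30. Apply v_p(a/b) = v_p(a) − v_p(b): v_13(17/5070) = 0 − 2 = -2.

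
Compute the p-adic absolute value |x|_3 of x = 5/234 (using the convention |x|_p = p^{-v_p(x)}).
|5/234|_3 = 9

Step 1 — compute v_3(x) by factoring powers of 3 out of the numerator and denominator: v_3(5/234) = -2. Step 2 — apply |x|_p = p^{-v_p(x)} = 3^{2} = 9.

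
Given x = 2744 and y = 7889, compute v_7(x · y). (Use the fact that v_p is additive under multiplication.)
v_7(21647416) = 6

v_p(x) = 3 (factor: 2744 = 7^3 · 8); v_p(y) = 3 (factor: 7889 = 7^3 · 23). Additivity: v_p(xy) = v_p(x) + v_p(y) = 3 + 3 = 6. (Direct check: xy = 21647416 = 7^6 · (184).)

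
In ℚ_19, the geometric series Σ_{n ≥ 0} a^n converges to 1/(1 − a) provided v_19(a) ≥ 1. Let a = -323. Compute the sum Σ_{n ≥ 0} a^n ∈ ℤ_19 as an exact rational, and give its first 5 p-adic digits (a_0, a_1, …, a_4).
Σ a^n = 1/(1 − a) = 1/324;  first 5 digits = (1, 2, 3, 4, 5)

v_19(a) = 1 ≥ 1, so the series converges in ℤ_19 to 1/(1 − a) = 1/(1 − (-323)) = 1/324. Expand this rational in ℤ_19: compute digits iteratively via d_i = x_i mod 19, x_{i+1} = (x_i − d_i)/19. The first 5 digits are (1, 2, 3, 4, 5).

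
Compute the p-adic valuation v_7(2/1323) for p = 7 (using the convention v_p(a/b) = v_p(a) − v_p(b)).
v_7(2/1323) = -2

Factor powers of 7 from the numerator and denominator of the reduced fraction: 2 = 7^0 · 2 and 1323 = 7^2 · 27. Apply v_p(a/b) = v_p(a) − v_p(b): v_7(2/1323) = 0 − 2 = -2.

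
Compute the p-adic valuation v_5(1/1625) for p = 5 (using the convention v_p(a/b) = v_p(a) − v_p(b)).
v_5(1/1625) = -3

Factor powers of 5 from the numerator and denominator of the reduced fraction: 1 = 5^0 · 1 and 1625 = 5^3 · 13. Apply v_p(a/b) = v_p(a) − v_p(b): v_5(1/1625) = 0 − 3 = -3.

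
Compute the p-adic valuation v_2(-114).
v_2(-114) = 1

v_2(n) is the largest exponent k such that 2^k divides n. Factor out: -114 = -2^1 · 57. (Sign doesn't affect v_p.) So v_2(-114) = 1.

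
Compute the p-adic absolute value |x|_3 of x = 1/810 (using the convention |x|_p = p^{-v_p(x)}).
|1/810|_3 = 81

Step 1 — compute v_3(x) by factoring powers of 3 out of the numerator and denominator: v_3(1/810) = -4. Step 2 — apply |x|_p = p^{-v_p(x)} = 3^{4} = 81.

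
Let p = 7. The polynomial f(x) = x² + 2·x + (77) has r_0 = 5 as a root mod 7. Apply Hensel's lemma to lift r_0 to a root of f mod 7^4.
r_3 = 649 (mod 2401)

Hensel: r_{i+1} = r_i − f(r_i)·(f′(r_i))^{-1} mod 7^{i+2}, f′(x) = 2x + 2. Iterate:
  r_0 = 5 (mod 7)
  r_1 = 12 (mod 49)
  r_2 = 306 (mod 343)
  r_3 = 649 (mod 2401)
Final: r = 649 satisfies f(r) ≡ 0 mod 7^4.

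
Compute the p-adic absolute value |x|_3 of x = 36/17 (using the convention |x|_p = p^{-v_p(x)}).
|36/17|_3 = 1/9

Step 1 — compute v_3(x) by factoring powers of 3 out of the numerator and denominator: v_3(36/17) = 2. Step 2 — apply |x|_p = p^{-v_p(x)} = 3^{-2} = 1/9.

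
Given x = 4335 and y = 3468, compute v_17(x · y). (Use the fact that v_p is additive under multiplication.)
v_17(15033780) = 4

v_p(x) = 2 (factor: 4335 = 17^2 · 15); v_p(y) = 2 (factor: 3468 = 17^2 · 12). Additivity: v_p(xy) = v_p(x) + v_p(y) = 2 + 2 = 4. (Direct check: xy = 15033780 = 17^4 · (180).)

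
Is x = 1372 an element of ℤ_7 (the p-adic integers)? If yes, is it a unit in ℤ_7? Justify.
x ∈ ℤ_7 but not a unit; v_7(x) = 3 > 0

ℤ_7 = {x ∈ ℚ_7 : v_7(x) ≥ 0} and ℤ_7^× = {x ∈ ℤ_7 : v_7(x) = 0}. Here v_7(1372) = v_7(num) − v_7(den) = 3; compare against these criteria.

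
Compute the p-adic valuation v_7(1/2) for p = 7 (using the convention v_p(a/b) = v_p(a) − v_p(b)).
v_7(1/2) = 0

Factor powers of 7 from the numerator and denominator of the reduced fraction: 1 = 7^0 · 1 and 2 = 7^0 · 2. Apply v_p(a/b) = v_p(a) − v_p(b): v_7(1/2) = 0 − 0 = 0.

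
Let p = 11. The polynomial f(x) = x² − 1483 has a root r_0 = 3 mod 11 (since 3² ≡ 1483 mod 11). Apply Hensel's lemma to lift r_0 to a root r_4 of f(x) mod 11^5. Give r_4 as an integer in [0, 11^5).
r_4 = 35863 (mod 161051)

Hensel's recurrence: r_{i+1} = r_i − f(r_i)·(f′(r_i))^{-1} mod 11^{i+2}, with f′(x) = 2x. Iterate:
  r_0 = 3 (mod 11)
  r_1 = 47 (mod 121)
  r_2 = 1257 (mod 1331)
  r_3 = 6581 (mod 14641)
  r_4 = 35863 (mod 161051)
Final: r_4 = 35863, and one checks f(r_4) ≡ 0 mod 11^5.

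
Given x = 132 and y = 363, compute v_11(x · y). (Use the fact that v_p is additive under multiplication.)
v_11(47916) = 3

v_p(x) = 1 (factor: 132 = 11^1 · 12); v_p(y) = 2 (factor: 363 = 11^2 · 3). Additivity: v_p(xy) = v_p(x) + v_p(y) = 1 + 2 = 3. (Direct check: xy = 47916 = 11^3 · (36).)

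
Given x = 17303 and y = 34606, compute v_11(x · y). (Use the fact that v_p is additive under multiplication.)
v_11(598787618) = 6

v_p(x) = 3 (factor: 17303 = 11^3 · 13); v_p(y) = 3 (factor: 34606 = 11^3 · 26). Additivity: v_p(xy) = v_p(x) + v_p(y) = 3 + 3 = 6. (Direct check: xy = 598787618 = 11^6 · (338).)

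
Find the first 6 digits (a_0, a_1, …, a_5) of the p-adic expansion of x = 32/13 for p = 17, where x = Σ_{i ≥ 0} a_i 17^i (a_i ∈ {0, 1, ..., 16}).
(a_0, …, a_5) = (9, 14, 7, 10, 2, 9)

v_17(32/13) = 0 (numerator and denominator both coprime to 17), so x ∈ ℤ_17^×. Compute digits iteratively via a_i = x_i mod 17, x_{i+1} = (x_i − a_i)/17, with x_0 = x:
  x_0 = 32/13;  a_0 = 9;  x_1 = (x_0 − 9)/17 = -5/13
  x_1 = -5/13;  a_1 = 14;  x_2 = (x_1 − 14)/17 = -11/13
  x_2 = -11/13;  a_2 = 7;  x_3 = (x_2 − 7)/17 = -6/13
  x_3 = -6/13;  a_3 = 10;  x_4 = (x_3 − 10)/17 = -8/13
  x_4 = -8/13;  a_4 = 2;  x_5 = (x_4 − 2)/17 = -2/13
  x_5 = -2/13;  a_5 = 9;  x_6 = (x_5 − 9)/17 = -7/13
Digits: (9, 14, 7, 10, 2, 9).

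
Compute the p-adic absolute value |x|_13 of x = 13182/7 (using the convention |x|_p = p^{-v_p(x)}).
|13182/7|_13 = 1/2197

Step 1 — compute v_13(x) by factoring powers of 13 out of the numerator and denominator: v_13(13182/7) = 3. Step 2 — apply |x|_p = p^{-v_p(x)} = 13^{-3} = 1/2197.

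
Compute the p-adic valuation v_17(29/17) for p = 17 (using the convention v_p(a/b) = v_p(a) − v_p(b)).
v_17(29/17) = -1

Factor powers of 17 from the numerator and denominator of the reduced fraction: 29 = 17^0 · 29 and 17 = 17^1 · 1. Apply v_p(a/b) = v_p(a) − v_p(b): v_17(29/17) = 0 − 1 = -1.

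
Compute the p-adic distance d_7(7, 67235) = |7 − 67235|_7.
d_7(7, 67235) = 1/16807

Step 1 — x − y = 7 − 67235 = -67228. Step 2 — v_7(-67228) = 5 (factor: -67228 = −(7^5 · 4); the sign does not affect v_p). Step 3 — |x − y|_7 = 7^{-5} = 1/16807.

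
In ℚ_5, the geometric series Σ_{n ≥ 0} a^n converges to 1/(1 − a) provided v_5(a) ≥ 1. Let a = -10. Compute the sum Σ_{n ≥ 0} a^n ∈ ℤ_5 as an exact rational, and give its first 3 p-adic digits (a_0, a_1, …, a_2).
Σ a^n = 1/(1 − a) = 1/11;  first 3 digits = (1, 3, 3)

v_5(a) = 1 ≥ 1, so the series converges in ℤ_5 to 1/(1 − a) = 1/(1 − (-10)) = 1/11. Expand this rational in ℤ_5: compute digits iteratively via d_i = x_i mod 5, x_{i+1} = (x_i − d_i)/5. The first 3 digits are (1, 3, 3).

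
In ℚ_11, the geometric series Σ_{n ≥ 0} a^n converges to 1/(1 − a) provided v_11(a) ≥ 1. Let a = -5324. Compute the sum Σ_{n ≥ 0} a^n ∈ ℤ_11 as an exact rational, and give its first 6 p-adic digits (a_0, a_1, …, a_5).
Σ a^n = 1/(1 − a) = 1/5325;  first 6 digits = (1, 0, 0, 7, 10, 10)

v_11(a) = 3 ≥ 1, so the series converges in ℤ_11 to 1/(1 − a) = 1/(1 − (-5324)) = 1/5325. Expand this rational in ℤ_11: compute digits iteratively via d_i = x_i mod 11, x_{i+1} = (x_i − d_i)/11. The first 6 digits are (1, 0, 0, 7, 10, 10).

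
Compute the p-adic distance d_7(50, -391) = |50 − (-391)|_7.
d_7(50, -391) = 1/49

Step 1 — x − y = 50 − (-391) = 441. Step 2 — v_7(441) = 2 (factor: 441 = (7^2 · 9); the sign does not affect v_p). Step 3 — |x − y|_7 = 7^{-2} = 1/49.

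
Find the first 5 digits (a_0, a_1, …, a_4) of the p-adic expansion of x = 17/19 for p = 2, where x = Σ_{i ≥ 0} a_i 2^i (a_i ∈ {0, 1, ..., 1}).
(a_0, …, a_4) = (1, 1, 0, 1, 0)

v_2(17/19) = 0 (numerator and denominator both coprime to 2), so x ∈ ℤ_2^×. Compute digits iteratively via a_i = x_i mod 2, x_{i+1} = (x_i − a_i)/2, with x_0 = x:
  x_0 = 17/19;  a_0 = 1;  x_1 = (x_0 − 1)/2 = -1/19
  x_1 = -1/19;  a_1 = 1;  x_2 = (x_1 − 1)/2 = -10/19
  x_2 = -10/19;  a_2 = 0;  x_3 = (x_2 − 0)/2 = -5/19
  x_3 = -5/19;  a_3 = 1;  x_4 = (x_3 − 1)/2 = -12/19
  x_4 = -12/19;  a_4 = 0;  x_5 = (x_4 − 0)/2 = -6/19
Digits: (1, 1, 0, 1, 0).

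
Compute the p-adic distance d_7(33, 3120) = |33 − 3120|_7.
d_7(33, 3120) = 1/343

Step 1 — x − y = 33 − 3120 = -3087. Step 2 — v_7(-3087) = 3 (factor: -3087 = −(7^3 · 9); the sign does not affect v_p). Step 3 — |x − y|_7 = 7^{-3} = 1/343.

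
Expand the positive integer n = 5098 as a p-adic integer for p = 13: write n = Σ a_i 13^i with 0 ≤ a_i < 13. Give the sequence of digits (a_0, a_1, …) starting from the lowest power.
(a_0, a_1, …) = (2, 2, 4, 2)

Repeated division by 13 gives the digits low-to-high: 5098 = 2 + 2·13^1 + 4·13^2 + 2·13^3. Digit sequence: (2, 2, 4, 2).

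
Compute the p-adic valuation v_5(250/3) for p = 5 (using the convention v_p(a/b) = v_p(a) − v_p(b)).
v_5(250/3) = 3

Factor powers of 5 from the numerator and denominator of the reduced fraction: 250 = 5^3 · 2 and 3 = 5^0 · 3. Apply v_p(a/b) = v_p(a) − v_p(b): v_5(250/3) = 3 − 0 = 3.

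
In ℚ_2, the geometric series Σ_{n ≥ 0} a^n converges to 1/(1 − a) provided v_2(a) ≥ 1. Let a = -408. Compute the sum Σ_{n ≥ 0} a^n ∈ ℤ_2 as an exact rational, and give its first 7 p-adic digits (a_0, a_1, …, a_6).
Σ a^n = 1/(1 − a) = 1/409;  first 7 digits = (1, 0, 0, 1, 0, 1, 0)

v_2(a) = 3 ≥ 1, so the series converges in ℤ_2 to 1/(1 − a) = 1/(1 − (-408)) = 1/409. Expand this rational in ℤ_2: compute digits iteratively via d_i = x_i mod 2, x_{i+1} = (x_i − d_i)/2. The first 7 digits are (1, 0, 0, 1, 0, 1, 0).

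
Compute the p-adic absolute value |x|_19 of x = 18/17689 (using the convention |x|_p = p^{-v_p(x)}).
|18/17689|_19 = 361

Step 1 — compute v_19(x) by factoring powers of 19 out of the numerator and denominator: v_19(18/17689) = -2. Step 2 — apply |x|_p = p^{-v_p(x)} = 19^{2} = 361.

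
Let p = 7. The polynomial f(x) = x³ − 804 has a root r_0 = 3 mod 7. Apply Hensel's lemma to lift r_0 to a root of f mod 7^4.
r_3 = 1578 (mod 2401)

Hensel: r_{i+1} = r_i − f(r_i)/f′(r_i) mod 7^{i+2}, where f′(x) = 3x². Iterate:
  r_0 = 3 (mod 7)
  r_1 = 10 (mod 49)
  r_2 = 206 (mod 343)
  r_3 = 1578 (mod 2401)
Final: r = 1578 with f(r) ≡ 0 mod 7^4.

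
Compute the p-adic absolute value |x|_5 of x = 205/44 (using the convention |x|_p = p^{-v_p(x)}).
|205/44|_5 = 1/5

Step 1 — compute v_5(x) by factoring powers of 5 out of the numerator and denominator: v_5(205/44) = 1. Step 2 — apply |x|_p = p^{-v_p(x)} = 5^{-1} = 1/5.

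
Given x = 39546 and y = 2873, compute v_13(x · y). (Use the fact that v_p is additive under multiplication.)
v_13(113615658) = 5

v_p(x) = 3 (factor: 39546 = 13^3 · 18); v_p(y) = 2 (factor: 2873 = 13^2 · 17). Additivity: v_p(xy) = v_p(x) + v_p(y) = 3 + 2 = 5. (Direct check: xy = 113615658 = 13^5 · (306).)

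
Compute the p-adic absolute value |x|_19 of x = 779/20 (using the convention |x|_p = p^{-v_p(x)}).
|779/20|_19 = 1/19

Step 1 — compute v_19(x) by factoring powers of 19 out of the numerator and denominator: v_19(779/20) = 1. Step 2 — apply |x|_p = p^{-v_p(x)} = 19^{-1} = 1/19.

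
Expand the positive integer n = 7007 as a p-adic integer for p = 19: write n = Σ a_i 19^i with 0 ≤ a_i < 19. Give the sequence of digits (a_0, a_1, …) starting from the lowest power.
(a_0, a_1, …) = (15, 7, 0, 1)

Repeated division by 19 gives the digits low-to-high: 7007 = 15 + 7·19^1 + 1·19^3. Digit sequence: (15, 7, 0, 1).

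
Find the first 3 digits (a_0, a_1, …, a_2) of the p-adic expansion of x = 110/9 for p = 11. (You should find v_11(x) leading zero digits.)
(a_0, …, a_2) = (0, 6, 2)

v_11(110/9) = 1, so a_0 = ... = a_0 = 0. Factor out: x = 11^1 · u with u = 10/9 a unit in ℤ_11. Expand u iteratively via a_{v+i} = u_i mod 11, u_{i+1} = (u_i − a_{v+i})/11:
  u_0 = 10/9;  a_1 = 6;  u_1 = (u_0 − 6)/11 = -4/9
  u_1 = -4/9;  a_2 = 2;  u_2 = (u_1 − 2)/11 = -2/9
Digits: (0, 6, 2).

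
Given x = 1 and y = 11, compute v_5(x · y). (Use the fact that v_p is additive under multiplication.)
v_5(11) = 0

v_p(x) = 0 (factor: 1 = 5^0 · 1); v_p(y) = 0 (factor: 11 = 5^0 · 11). Additivity: v_p(xy) = v_p(x) + v_p(y) = 0 + 0 = 0. (Direct check: xy = 11 = 5^0 · (11).)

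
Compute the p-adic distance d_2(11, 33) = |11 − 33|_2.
d_2(11, 33) = 1/2

Step 1 — x − y = 11 − 33 = -22. Step 2 — v_2(-22) = 1 (factor: -22 = −(2^1 · 11); the sign does not affect v_p). Step 3 — |x − y|_2 = 2^{-1} = 1/2.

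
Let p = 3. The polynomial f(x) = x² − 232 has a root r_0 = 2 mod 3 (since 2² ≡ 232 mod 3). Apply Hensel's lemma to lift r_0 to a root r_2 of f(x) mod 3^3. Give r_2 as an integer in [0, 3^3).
r_2 = 23 (mod 27)

Hensel's recurrence: r_{i+1} = r_i − f(r_i)·(f′(r_i))^{-1} mod 3^{i+2}, with f′(x) = 2x. Iterate:
  r_0 = 2 (mod 3)
  r_1 = 5 (mod 9)
  r_2 = 23 (mod 27)
Final: r_2 = 23, and one checks f(r_2) ≡ 0 mod 3^3.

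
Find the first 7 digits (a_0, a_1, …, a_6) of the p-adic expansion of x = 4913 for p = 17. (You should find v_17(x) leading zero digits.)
(a_0, …, a_6) = (0, 0, 0, 1, 0, 0, 0)

v_17(4913) = 3, so a_0 = ... = a_2 = 0. Factor out: x = 17^3 · u with u = 1 a unit in ℤ_17. Expand u iteratively via a_{v+i} = u_i mod 17, u_{i+1} = (u_i − a_{v+i})/17:
  u_0 = 1;  a_3 = 1;  u_1 = (u_0 − 1)/17 = 0
  u_1 = 0;  a_4 = 0;  u_2 = (u_1 − 0)/17 = 0
  u_2 = 0;  a_5 = 0;  u_3 = (u_2 − 0)/17 = 0
  u_3 = 0;  a_6 = 0;  u_4 = (u_3 − 0)/17 = 0
Digits: (0, 0, 0, 1, 0, 0, 0).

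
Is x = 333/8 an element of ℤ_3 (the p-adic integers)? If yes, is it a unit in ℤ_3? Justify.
x ∈ ℤ_3 but not a unit; v_3(x) = 2 > 0

ℤ_3 = {x ∈ ℚ_3 : v_3(x) ≥ 0} and ℤ_3^× = {x ∈ ℤ_3 : v_3(x) = 0}. Here v_3(333/8) = v_3(num) − v_3(den) = 2; compare against these criteria.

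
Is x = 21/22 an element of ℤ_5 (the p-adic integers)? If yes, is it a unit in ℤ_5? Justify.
x ∈ ℤ_5^× (unit); v_5(x) = 0

ℤ_5 = {x ∈ ℚ_5 : v_5(x) ≥ 0} and ℤ_5^× = {x ∈ ℤ_5 : v_5(x) = 0}. Here v_5(21/22) = v_5(num) − v_5(den) = 0; compare against these criteria.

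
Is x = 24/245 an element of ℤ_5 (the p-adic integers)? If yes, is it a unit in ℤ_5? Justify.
x ∉ ℤ_5 (v_5(x) = -1 < 0)

ℤ_5 = {x ∈ ℚ_5 : v_5(x) ≥ 0} and ℤ_5^× = {x ∈ ℤ_5 : v_5(x) = 0}. Here v_5(24/245) = v_5(num) − v_5(den) = -1; compare against these criteria.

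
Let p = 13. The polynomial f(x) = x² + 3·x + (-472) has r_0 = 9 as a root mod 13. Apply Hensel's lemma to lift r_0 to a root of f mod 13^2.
r_1 = 139 (mod 169)

Hensel: r_{i+1} = r_i − f(r_i)·(f′(r_i))^{-1} mod 13^{i+2}, f′(x) = 2x + 3. Iterate:
  r_0 = 9 (mod 13)
  r_1 = 139 (mod 169)
Final: r = 139 satisfies f(r) ≡ 0 mod 13^2.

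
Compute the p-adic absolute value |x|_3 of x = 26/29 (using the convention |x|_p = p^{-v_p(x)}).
|26/29|_3 = 1

Step 1 — compute v_3(x) by factoring powers of 3 out of the numerator and denominator: v_3(26/29) = 0. Step 2 — apply |x|_p = p^{-v_p(x)} = 3^{0} = 1.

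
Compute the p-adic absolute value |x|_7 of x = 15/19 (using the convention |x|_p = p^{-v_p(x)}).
|15/19|_7 = 1

Step 1 — compute v_7(x) by factoring powers of 7 out of the numerator and denominator: v_7(15/19) = 0. Step 2 — apply |x|_p = p^{-v_p(x)} = 7^{0} = 1.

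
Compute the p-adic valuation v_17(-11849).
v_17(-11849) = 2

v_17(n) is the largest exponent k such that 17^k divides n. Factor out: -11849 = -17^2 · 41. (Sign doesn't affect v_p.) So v_17(-11849) = 2.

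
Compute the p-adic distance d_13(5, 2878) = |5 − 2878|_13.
d_13(5, 2878) = 1/169

Step 1 — x − y = 5 − 2878 = -2873. Step 2 — v_13(-2873) = 2 (factor: -2873 = −(13^2 · 17); the sign does not affect v_p). Step 3 — |x − y|_13 = 13^{-2} = 1/169.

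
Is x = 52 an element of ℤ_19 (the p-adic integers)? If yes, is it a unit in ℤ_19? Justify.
x ∈ ℤ_19^× (unit); v_19(x) = 0

ℤ_19 = {x ∈ ℚ_19 : v_19(x) ≥ 0} and ℤ_19^× = {x ∈ ℤ_19 : v_19(x) = 0}. Here v_19(52) = v_19(num) − v_19(den) = 0; compare against these criteria.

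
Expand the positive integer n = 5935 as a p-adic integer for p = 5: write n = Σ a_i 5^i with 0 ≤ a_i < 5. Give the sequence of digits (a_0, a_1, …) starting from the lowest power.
(a_0, a_1, …) = (0, 2, 2, 2, 4, 1)

Repeated division by 5 gives the digits low-to-high: 5935 = 2·5^1 + 2·5^2 + 2·5^3 + 4·5^4 + 1·5^5. Digit sequence: (0, 2, 2, 2, 4, 1).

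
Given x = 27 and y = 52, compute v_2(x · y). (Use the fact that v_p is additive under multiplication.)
v_2(1404) = 2

v_p(x) = 0 (factor: 27 = 2^0 · 27); v_p(y) = 2 (factor: 52 = 2^2 · 13). Additivity: v_p(xy) = v_p(x) + v_p(y) = 0 + 2 = 2. (Direct check: xy = 1404 = 2^2 · (351).)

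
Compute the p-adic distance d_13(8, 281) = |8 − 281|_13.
d_13(8, 281) = 1/13

Step 1 — x − y = 8 − 281 = -273. Step 2 — v_13(-273) = 1 (factor: -273 = −(13^1 · 21); the sign does not affect v_p). Step 3 — |x − y|_13 = 13^{-1} = 1/13.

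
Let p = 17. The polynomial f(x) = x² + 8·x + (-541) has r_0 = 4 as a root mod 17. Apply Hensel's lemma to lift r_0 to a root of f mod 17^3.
r_2 = 3268 (mod 4913)

Hensel: r_{i+1} = r_i − f(r_i)·(f′(r_i))^{-1} mod 17^{i+2}, f′(x) = 2x + 8. Iterate:
  r_0 = 4 (mod 17)
  r_1 = 89 (mod 289)
  r_2 = 3268 (mod 4913)
Final: r = 3268 satisfies f(r) ≡ 0 mod 17^3.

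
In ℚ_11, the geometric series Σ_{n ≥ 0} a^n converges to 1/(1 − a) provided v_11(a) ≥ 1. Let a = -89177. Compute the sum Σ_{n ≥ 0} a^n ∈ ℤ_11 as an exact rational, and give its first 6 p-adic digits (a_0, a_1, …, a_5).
Σ a^n = 1/(1 − a) = 1/89178;  first 6 digits = (1, 0, 0, 10, 4, 10)

v_11(a) = 3 ≥ 1, so the series converges in ℤ_11 to 1/(1 − a) = 1/(1 − (-89177)) = 1/89178. Expand this rational in ℤ_11: compute digits iteratively via d_i = x_i mod 11, x_{i+1} = (x_i − d_i)/11. The first 6 digits are (1, 0, 0, 10, 4, 10).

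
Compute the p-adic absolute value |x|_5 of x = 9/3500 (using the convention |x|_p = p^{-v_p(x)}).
|9/3500|_5 = 125

Step 1 — compute v_5(x) by factoring powers of 5 out of the numerator and denominator: v_5(9/3500) = -3. Step 2 — apply |x|_p = p^{-v_p(x)} = 5^{3} = 125.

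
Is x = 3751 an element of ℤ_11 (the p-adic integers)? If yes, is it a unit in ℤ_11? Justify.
x ∈ ℤ_11 but not a unit; v_11(x) = 2 > 0

ℤ_11 = {x ∈ ℚ_11 : v_11(x) ≥ 0} and ℤ_11^× = {x ∈ ℤ_11 : v_11(x) = 0}. Here v_11(3751) = v_11(num) − v_11(den) = 2; compare against these criteria.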